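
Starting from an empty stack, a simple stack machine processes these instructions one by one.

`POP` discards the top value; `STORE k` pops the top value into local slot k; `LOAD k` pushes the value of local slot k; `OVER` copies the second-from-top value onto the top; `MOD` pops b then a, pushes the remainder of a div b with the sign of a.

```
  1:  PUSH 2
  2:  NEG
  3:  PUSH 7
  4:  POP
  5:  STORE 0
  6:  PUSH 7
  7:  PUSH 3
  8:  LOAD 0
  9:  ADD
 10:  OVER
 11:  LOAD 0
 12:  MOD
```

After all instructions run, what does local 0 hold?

PUSH 2  -> 2
NEG     -> -2
PUSH 7  -> -2 7
POP     -> -2
STORE 0 -> (empty)
PUSH 7  -> 7
PUSH 3  -> 7 3
LOAD 0  -> 7 3 -2
ADD     -> 7 1
OVER    -> 7 1 7
LOAD 0  -> 7 1 7 -2
MOD     -> 7 1 1

-2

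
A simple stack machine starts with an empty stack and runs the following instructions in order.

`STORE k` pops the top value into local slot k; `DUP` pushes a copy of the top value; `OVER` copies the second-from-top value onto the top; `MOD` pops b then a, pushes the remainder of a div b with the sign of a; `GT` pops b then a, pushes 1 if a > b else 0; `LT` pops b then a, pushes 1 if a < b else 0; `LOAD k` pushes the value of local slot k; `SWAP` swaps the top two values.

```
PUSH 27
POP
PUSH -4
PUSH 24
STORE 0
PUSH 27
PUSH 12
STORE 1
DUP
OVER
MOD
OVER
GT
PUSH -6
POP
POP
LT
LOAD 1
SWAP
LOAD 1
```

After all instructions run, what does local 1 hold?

PUSH 27 -> 27
POP     -> (empty)
PUSH -4 -> -4
PUSH 24 -> -4 24
STORE 0 -> -4
PUSH 27 -> -4 27
PUSH 12 -> -4 27 12
STORE 1 -> -4 27
DUP     -> -4 27 27
OVER    -> -4 27 27 27
MOD     -> -4 27 0
OVER    -> -4 27 0 27
GT      -> -4 27 0
PUSH -6 -> -4 27 0 -6
POP     -> -4 27 0
POP     -> -4 27
LT      -> 1
LOAD 1  -> 1 12
SWAP    -> 12 1
LOAD 1  -> 12 1 12

12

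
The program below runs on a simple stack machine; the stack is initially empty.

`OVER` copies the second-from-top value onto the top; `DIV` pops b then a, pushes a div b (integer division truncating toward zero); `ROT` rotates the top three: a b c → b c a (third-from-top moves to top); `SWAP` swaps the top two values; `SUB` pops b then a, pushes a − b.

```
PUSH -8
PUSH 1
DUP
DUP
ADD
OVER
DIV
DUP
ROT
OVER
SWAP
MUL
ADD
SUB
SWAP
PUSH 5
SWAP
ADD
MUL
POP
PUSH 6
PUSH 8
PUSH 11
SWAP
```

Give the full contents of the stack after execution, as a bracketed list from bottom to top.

PUSH -8  -8
PUSH 1   -8 1
DUP      -8 1 1
DUP      -8 1 1 1
ADD      -8 1 2
OVER     -8 1 2 1
DIV      -8 1 2
DUP      -8 1 2 2
ROT      -8 2 2 1
OVER     -8 2 2 1 2
SWAP     -8 2 2 2 1
MUL      -8 2 2 2
ADD      -8 2 4
SUB      -8 -2
SWAP     -2 -8
PUSH 5   -2 -8 5
SWAP     -2 5 -8
ADD      -2 -3
MUL      6
POP      (empty)
PUSH 6   6
PUSH 8   6 8
PUSH 11  6 8 11
SWAP     6 11 8

[6, 11, 8]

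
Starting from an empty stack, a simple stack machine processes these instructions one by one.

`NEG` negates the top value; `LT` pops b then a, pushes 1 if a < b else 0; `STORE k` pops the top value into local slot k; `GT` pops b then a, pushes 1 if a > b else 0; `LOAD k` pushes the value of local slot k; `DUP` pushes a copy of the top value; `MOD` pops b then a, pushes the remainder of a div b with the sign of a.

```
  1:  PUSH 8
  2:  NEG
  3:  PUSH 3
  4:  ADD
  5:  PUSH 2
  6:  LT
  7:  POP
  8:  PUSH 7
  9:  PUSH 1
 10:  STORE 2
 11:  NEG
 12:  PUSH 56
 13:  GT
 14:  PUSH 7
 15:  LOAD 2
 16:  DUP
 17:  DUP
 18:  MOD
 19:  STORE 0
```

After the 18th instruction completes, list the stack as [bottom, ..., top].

PUSH 8  -> [8]
NEG     -> [-8]
PUSH 3  -> [-8, 3]
ADD     -> [-5]
PUSH 2  -> [-5, 2]
LT      -> [1]
POP     -> []
PUSH 7  -> [7]
PUSH 1  -> [7, 1]
STORE 2 -> [7]
NEG     -> [-7]
PUSH 56 -> [-7, 56]
GT      -> [0]
PUSH 7  -> [0, 7]
LOAD 2  -> [0, 7, 1]
DUP     -> [0, 7, 1, 1]
DUP     -> [0, 7, 1, 1, 1]
MOD     -> [0, 7, 1, 0]

[0, 7, 1, 0]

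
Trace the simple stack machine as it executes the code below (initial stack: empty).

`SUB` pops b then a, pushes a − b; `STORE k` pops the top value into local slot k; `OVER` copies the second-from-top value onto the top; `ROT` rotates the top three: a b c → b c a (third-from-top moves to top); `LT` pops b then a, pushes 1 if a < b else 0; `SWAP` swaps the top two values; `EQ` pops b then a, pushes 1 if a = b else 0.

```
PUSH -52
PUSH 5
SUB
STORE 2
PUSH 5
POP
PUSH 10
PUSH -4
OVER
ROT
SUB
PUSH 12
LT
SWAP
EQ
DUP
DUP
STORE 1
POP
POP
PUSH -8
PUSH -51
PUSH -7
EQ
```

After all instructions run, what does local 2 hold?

-57

PUSH -52  [-52]
PUSH 5    [-52, 5]
SUB       [-57]
STORE 2   []
PUSH 5    [5]
POP       []
PUSH 10   [10]
PUSH -4   [10, -4]
OVER      [10, -4, 10]
ROT       [-4, 10, 10]
SUB       [-4, 0]
PUSH 12   [-4, 0, 12]
LT        [-4, 1]
SWAP      [1, -4]
EQ        [0]
DUP       [0, 0]
DUP       [0, 0, 0]
STORE 1   [0, 0]
POP       [0]
POP       []
PUSH -8   [-8]
PUSH -51  [-8, -51]
PUSH -7   [-8, -51, -7]
EQ        [-8, 0]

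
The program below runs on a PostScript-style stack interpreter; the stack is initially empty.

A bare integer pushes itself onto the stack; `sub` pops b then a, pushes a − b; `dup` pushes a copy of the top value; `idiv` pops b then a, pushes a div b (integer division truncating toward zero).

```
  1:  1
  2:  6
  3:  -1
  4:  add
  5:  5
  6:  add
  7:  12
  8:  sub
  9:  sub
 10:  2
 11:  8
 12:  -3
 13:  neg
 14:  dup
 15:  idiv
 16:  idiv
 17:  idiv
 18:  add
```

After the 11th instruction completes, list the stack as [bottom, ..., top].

1   : [1]
6   : [1, 6]
-1  : [1, 6, -1]
add : [1, 5]
5   : [1, 5, 5]
add : [1, 10]
12  : [1, 10, 12]
sub : [1, -2]
sub : [3]
2   : [3, 2]
8   : [3, 2, 8]

[3, 2, 8]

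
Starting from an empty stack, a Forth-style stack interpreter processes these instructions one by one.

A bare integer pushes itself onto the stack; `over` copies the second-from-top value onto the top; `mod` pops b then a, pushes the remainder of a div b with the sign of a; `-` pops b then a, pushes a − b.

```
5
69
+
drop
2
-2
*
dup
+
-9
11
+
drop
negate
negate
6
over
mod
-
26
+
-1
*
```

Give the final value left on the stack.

-12

5      : 5
69     : 5 69
+      : 74
drop   : (empty)
2      : 2
-2     : 2 -2
*      : -4
dup    : -4 -4
+      : -8
-9     : -8 -9
11     : -8 -9 11
+      : -8 2
drop   : -8
negate : 8
negate : -8
6      : -8 6
over   : -8 6 -8
mod    : -8 6
-      : -14
26     : -14 26
+      : 12
-1     : 12 -1
*      : -12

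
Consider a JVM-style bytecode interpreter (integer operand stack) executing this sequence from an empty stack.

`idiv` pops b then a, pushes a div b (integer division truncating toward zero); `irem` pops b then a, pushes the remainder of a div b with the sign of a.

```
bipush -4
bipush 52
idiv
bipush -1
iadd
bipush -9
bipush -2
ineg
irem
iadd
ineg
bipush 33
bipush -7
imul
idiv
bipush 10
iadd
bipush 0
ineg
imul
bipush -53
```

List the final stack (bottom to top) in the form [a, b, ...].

[0, -53]

bipush -4  : -4
bipush 52  : -4 52
idiv       : 0
bipush -1  : 0 -1
iadd       : -1
bipush -9  : -1 -9
bipush -2  : -1 -9 -2
ineg       : -1 -9 2
irem       : -1 -1
iadd       : -2
ineg       : 2
bipush 33  : 2 33
bipush -7  : 2 33 -7
imul       : 2 -231
idiv       : 0
bipush 10  : 0 10
iadd       : 10
bipush 0   : 10 0
ineg       : 10 0
imul       : 0
bipush -53 : 0 -53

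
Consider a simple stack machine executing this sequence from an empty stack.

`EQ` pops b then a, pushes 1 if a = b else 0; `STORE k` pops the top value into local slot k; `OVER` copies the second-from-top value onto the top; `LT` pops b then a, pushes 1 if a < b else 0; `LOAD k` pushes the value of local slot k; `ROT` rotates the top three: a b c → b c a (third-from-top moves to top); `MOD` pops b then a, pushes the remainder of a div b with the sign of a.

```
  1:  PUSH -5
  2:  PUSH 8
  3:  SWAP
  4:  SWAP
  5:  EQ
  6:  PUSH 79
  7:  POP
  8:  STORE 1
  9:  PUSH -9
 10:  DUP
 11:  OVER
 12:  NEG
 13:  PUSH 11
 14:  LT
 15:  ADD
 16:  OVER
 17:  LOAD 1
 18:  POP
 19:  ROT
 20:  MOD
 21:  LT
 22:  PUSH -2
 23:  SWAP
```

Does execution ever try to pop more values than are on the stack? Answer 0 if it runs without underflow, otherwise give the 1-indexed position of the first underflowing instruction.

PUSH -5 → -5
PUSH 8  → -5 8
SWAP    → 8 -5
SWAP    → -5 8
EQ      → 0
PUSH 79 → 0 79
POP     → 0
STORE 1 → (empty)
PUSH -9 → -9
DUP     → -9 -9
OVER    → -9 -9 -9
NEG     → -9 -9 9
PUSH 11 → -9 -9 9 11
LT      → -9 -9 1
ADD     → -9 -8
OVER    → -9 -8 -9
LOAD 1  → -9 -8 -9 0
POP     → -9 -8 -9
ROT     → -8 -9 -9
MOD     → -8 0
LT      → 1
PUSH -2 → 1 -2
SWAP    → -2 1

0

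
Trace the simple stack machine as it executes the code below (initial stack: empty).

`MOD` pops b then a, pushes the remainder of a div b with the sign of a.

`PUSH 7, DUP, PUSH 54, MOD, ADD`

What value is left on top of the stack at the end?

PUSH 7  -> [7]
DUP     -> [7, 7]
PUSH 54 -> [7, 7, 54]
MOD     -> [7, 7]
ADD     -> [14]

14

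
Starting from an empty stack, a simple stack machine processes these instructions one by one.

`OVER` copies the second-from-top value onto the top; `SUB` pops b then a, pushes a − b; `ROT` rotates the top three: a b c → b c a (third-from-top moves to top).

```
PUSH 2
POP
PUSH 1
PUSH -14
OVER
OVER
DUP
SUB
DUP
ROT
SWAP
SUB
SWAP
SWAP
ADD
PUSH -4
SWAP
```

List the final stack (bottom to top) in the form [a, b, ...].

[1, -14, -4, 1]

PUSH 2    2
POP       (empty)
PUSH 1    1
PUSH -14  1 -14
OVER      1 -14 1
OVER      1 -14 1 -14
DUP       1 -14 1 -14 -14
SUB       1 -14 1 0
DUP       1 -14 1 0 0
ROT       1 -14 0 0 1
SWAP      1 -14 0 1 0
SUB       1 -14 0 1
SWAP      1 -14 1 0
SWAP      1 -14 0 1
ADD       1 -14 1
PUSH -4   1 -14 1 -4
SWAP      1 -14 -4 1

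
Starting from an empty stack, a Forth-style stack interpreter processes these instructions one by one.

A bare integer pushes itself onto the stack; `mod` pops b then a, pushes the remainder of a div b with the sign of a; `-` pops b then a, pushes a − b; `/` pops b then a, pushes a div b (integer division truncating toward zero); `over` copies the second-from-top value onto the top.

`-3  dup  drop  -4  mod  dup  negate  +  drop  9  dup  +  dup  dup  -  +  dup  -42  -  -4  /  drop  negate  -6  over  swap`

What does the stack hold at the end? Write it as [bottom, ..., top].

[-18, -18, -6]

-3     : -3
dup    : -3 -3
drop   : -3
-4     : -3 -4
mod    : -3
dup    : -3 -3
negate : -3 3
+      : 0
drop   : (empty)
9      : 9
dup    : 9 9
+      : 18
dup    : 18 18
dup    : 18 18 18
-      : 18 0
+      : 18
dup    : 18 18
-42    : 18 18 -42
-      : 18 60
-4     : 18 60 -4
/      : 18 -15
drop   : 18
negate : -18
-6     : -18 -6
over   : -18 -6 -18
swap   : -18 -18 -6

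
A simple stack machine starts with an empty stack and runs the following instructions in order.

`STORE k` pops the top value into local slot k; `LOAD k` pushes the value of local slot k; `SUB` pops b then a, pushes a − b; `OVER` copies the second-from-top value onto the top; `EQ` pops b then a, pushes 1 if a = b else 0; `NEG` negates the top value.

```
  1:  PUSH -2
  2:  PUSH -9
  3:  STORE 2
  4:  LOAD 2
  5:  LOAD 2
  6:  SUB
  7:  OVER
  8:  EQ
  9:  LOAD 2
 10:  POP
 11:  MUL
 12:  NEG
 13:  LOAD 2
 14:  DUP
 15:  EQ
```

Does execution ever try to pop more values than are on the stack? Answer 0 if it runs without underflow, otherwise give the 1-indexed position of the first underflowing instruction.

PUSH -2 → -2
PUSH -9 → -2 -9
STORE 2 → -2
LOAD 2  → -2 -9
LOAD 2  → -2 -9 -9
SUB     → -2 0
OVER    → -2 0 -2
EQ      → -2 0
LOAD 2  → -2 0 -9
POP     → -2 0
MUL     → 0
NEG     → 0
LOAD 2  → 0 -9
DUP     → 0 -9 -9
EQ      → 0 1

0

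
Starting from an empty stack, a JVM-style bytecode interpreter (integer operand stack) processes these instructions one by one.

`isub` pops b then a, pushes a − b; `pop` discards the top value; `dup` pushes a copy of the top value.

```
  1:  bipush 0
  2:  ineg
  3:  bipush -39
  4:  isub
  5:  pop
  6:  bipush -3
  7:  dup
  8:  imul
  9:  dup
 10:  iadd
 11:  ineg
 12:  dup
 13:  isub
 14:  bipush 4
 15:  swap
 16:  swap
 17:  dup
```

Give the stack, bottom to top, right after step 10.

[18]

bipush 0   : 0
ineg       : 0
bipush -39 : 0 -39
isub       : 39
pop        : (empty)
bipush -3  : -3
dup        : -3 -3
imul       : 9
dup        : 9 9
iadd       : 18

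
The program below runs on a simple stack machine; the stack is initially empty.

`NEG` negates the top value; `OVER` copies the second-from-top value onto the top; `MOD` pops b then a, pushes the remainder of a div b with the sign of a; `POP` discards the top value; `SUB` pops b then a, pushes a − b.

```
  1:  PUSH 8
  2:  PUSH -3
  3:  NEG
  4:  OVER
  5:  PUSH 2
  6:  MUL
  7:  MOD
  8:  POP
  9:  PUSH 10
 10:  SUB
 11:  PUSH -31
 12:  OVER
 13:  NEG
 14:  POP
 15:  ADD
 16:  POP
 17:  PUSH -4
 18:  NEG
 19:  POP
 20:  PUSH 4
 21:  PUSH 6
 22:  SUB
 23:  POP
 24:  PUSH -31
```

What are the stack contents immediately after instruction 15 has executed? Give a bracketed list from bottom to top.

PUSH 8   -> [8]
PUSH -3  -> [8, -3]
NEG      -> [8, 3]
OVER     -> [8, 3, 8]
PUSH 2   -> [8, 3, 8, 2]
MUL      -> [8, 3, 16]
MOD      -> [8, 3]
POP      -> [8]
PUSH 10  -> [8, 10]
SUB      -> [-2]
PUSH -31 -> [-2, -31]
OVER     -> [-2, -31, -2]
NEG      -> [-2, -31, 2]
POP      -> [-2, -31]
ADD      -> [-33]

[-33]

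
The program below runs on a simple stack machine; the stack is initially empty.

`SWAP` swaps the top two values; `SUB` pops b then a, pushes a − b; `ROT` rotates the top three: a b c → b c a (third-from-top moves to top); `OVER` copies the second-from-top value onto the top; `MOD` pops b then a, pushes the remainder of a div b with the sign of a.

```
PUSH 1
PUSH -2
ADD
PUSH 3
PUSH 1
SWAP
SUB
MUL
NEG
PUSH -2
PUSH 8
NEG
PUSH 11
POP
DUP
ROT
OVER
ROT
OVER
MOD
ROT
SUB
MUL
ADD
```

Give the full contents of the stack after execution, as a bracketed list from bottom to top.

PUSH 1   1
PUSH -2  1 -2
ADD      -1
PUSH 3   -1 3
PUSH 1   -1 3 1
SWAP     -1 1 3
SUB      -1 -2
MUL      2
NEG      -2
PUSH -2  -2 -2
PUSH 8   -2 -2 8
NEG      -2 -2 -8
PUSH 11  -2 -2 -8 11
POP      -2 -2 -8
DUP      -2 -2 -8 -8
ROT      -2 -8 -8 -2
OVER     -2 -8 -8 -2 -8
ROT      -2 -8 -2 -8 -8
OVER     -2 -8 -2 -8 -8 -8
MOD      -2 -8 -2 -8 0
ROT      -2 -8 -8 0 -2
SUB      -2 -8 -8 2
MUL      -2 -8 -16
ADD      -2 -24

[-2, -24]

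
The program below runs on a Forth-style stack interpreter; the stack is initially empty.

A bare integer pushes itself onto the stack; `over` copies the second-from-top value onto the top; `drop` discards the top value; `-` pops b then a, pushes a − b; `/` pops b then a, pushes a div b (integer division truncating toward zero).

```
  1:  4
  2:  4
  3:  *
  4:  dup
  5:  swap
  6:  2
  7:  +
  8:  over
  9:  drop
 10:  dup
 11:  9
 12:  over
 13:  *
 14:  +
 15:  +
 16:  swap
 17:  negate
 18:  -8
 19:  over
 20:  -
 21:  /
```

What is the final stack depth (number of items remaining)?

2

4      → 4
4      → 4 4
*      → 16
dup    → 16 16
swap   → 16 16
2      → 16 16 2
+      → 16 18
over   → 16 18 16
drop   → 16 18
dup    → 16 18 18
9      → 16 18 18 9
over   → 16 18 18 9 18
*      → 16 18 18 162
+      → 16 18 180
+      → 16 198
swap   → 198 16
negate → 198 -16
-8     → 198 -16 -8
over   → 198 -16 -8 -16
-      → 198 -16 8
/      → 198 -2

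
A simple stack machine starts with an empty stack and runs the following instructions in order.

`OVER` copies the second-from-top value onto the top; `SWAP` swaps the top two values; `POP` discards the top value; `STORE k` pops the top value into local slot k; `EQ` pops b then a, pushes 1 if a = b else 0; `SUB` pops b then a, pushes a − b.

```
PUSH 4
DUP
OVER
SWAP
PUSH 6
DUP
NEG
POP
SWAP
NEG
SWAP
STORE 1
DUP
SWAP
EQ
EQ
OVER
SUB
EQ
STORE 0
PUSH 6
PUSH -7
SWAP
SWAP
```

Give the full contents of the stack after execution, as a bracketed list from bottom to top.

[6, -7]

PUSH 4  : [4]
DUP     : [4, 4]
OVER    : [4, 4, 4]
SWAP    : [4, 4, 4]
PUSH 6  : [4, 4, 4, 6]
DUP     : [4, 4, 4, 6, 6]
NEG     : [4, 4, 4, 6, -6]
POP     : [4, 4, 4, 6]
SWAP    : [4, 4, 6, 4]
NEG     : [4, 4, 6, -4]
SWAP    : [4, 4, -4, 6]
STORE 1 : [4, 4, -4]
DUP     : [4, 4, -4, -4]
SWAP    : [4, 4, -4, -4]
EQ      : [4, 4, 1]
EQ      : [4, 0]
OVER    : [4, 0, 4]
SUB     : [4, -4]
EQ      : [0]
STORE 0 : []
PUSH 6  : [6]
PUSH -7 : [6, -7]
SWAP    : [-7, 6]
SWAP    : [6, -7]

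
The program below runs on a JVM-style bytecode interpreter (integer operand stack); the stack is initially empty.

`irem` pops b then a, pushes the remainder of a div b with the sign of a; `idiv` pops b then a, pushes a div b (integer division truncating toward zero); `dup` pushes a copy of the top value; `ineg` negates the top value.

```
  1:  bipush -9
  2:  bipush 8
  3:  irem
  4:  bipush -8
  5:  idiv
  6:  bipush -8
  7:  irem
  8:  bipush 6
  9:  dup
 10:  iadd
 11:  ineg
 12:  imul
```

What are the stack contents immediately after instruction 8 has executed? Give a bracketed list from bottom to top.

[0, 6]

bipush -9 -> -9
bipush 8  -> -9 8
irem      -> -1
bipush -8 -> -1 -8
idiv      -> 0
bipush -8 -> 0 -8
irem      -> 0
bipush 6  -> 0 6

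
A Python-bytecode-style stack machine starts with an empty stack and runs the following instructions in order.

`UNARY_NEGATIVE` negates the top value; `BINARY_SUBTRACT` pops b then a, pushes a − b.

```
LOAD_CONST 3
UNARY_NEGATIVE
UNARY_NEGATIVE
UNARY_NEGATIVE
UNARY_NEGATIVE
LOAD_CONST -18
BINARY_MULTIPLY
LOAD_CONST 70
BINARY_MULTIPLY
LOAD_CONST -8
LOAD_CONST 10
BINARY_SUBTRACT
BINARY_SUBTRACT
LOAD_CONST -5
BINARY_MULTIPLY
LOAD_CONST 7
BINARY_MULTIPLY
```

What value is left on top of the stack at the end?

LOAD_CONST 3    -> 3
UNARY_NEGATIVE  -> -3
UNARY_NEGATIVE  -> 3
UNARY_NEGATIVE  -> -3
UNARY_NEGATIVE  -> 3
LOAD_CONST -18  -> 3 -18
BINARY_MULTIPLY -> -54
LOAD_CONST 70   -> -54 70
BINARY_MULTIPLY -> -3780
LOAD_CONST -8   -> -3780 -8
LOAD_CONST 10   -> -3780 -8 10
BINARY_SUBTRACT -> -3780 -18
BINARY_SUBTRACT -> -3762
LOAD_CONST -5   -> -3762 -5
BINARY_MULTIPLY -> 18810
LOAD_CONST 7    -> 18810 7
BINARY_MULTIPLY -> 131670

131670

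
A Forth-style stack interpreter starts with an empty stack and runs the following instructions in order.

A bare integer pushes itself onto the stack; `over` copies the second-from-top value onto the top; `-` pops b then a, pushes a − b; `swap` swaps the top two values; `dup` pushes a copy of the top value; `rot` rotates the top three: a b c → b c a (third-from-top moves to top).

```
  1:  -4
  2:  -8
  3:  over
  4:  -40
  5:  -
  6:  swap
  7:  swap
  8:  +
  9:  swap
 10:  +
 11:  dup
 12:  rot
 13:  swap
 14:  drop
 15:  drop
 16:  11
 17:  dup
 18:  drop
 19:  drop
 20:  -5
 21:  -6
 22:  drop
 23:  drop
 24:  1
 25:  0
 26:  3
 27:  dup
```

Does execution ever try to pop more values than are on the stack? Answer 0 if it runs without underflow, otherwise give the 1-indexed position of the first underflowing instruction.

12

-4   → -4
-8   → -4 -8
over → -4 -8 -4
-40  → -4 -8 -4 -40
-    → -4 -8 36
swap → -4 36 -8
swap → -4 -8 36
+    → -4 28
swap → 28 -4
+    → 24
dup  → 24 24
rot  — needs 3 operands, stack has 2 → underflow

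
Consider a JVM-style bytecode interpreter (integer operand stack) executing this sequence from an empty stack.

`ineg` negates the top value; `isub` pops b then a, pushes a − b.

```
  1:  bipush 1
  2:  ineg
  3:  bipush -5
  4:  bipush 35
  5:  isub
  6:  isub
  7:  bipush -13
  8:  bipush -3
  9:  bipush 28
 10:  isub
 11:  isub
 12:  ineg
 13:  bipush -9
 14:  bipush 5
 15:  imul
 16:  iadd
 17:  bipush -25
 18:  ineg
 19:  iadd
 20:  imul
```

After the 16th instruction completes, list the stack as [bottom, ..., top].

[39, -63]

bipush 1    1
ineg        -1
bipush -5   -1 -5
bipush 35   -1 -5 35
isub        -1 -40
isub        39
bipush -13  39 -13
bipush -3   39 -13 -3
bipush 28   39 -13 -3 28
isub        39 -13 -31
isub        39 18
ineg        39 -18
bipush -9   39 -18 -9
bipush 5    39 -18 -9 5
imul        39 -18 -45
iadd        39 -63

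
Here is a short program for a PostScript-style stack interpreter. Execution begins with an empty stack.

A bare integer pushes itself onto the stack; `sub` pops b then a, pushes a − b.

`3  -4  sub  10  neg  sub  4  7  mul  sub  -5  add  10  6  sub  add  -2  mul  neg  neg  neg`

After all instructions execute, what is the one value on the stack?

-24

3    3
-4   3 -4
sub  7
10   7 10
neg  7 -10
sub  17
4    17 4
7    17 4 7
mul  17 28
sub  -11
-5   -11 -5
add  -16
10   -16 10
6    -16 10 6
sub  -16 4
add  -12
-2   -12 -2
mul  24
neg  -24
neg  24
neg  -24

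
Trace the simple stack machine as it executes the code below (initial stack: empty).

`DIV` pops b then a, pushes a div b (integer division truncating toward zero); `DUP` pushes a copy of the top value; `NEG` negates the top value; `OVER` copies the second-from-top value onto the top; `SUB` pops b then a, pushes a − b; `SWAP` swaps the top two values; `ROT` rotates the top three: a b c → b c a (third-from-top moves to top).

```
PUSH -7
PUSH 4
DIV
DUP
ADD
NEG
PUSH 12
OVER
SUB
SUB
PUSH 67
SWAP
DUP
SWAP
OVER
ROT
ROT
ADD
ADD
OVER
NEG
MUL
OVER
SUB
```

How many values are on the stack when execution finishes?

2

PUSH -7 -> [-7]
PUSH 4  -> [-7, 4]
DIV     -> [-1]
DUP     -> [-1, -1]
ADD     -> [-2]
NEG     -> [2]
PUSH 12 -> [2, 12]
OVER    -> [2, 12, 2]
SUB     -> [2, 10]
SUB     -> [-8]
PUSH 67 -> [-8, 67]
SWAP    -> [67, -8]
DUP     -> [67, -8, -8]
SWAP    -> [67, -8, -8]
OVER    -> [67, -8, -8, -8]
ROT     -> [67, -8, -8, -8]
ROT     -> [67, -8, -8, -8]
ADD     -> [67, -8, -16]
ADD     -> [67, -24]
OVER    -> [67, -24, 67]
NEG     -> [67, -24, -67]
MUL     -> [67, 1608]
OVER    -> [67, 1608, 67]
SUB     -> [67, 1541]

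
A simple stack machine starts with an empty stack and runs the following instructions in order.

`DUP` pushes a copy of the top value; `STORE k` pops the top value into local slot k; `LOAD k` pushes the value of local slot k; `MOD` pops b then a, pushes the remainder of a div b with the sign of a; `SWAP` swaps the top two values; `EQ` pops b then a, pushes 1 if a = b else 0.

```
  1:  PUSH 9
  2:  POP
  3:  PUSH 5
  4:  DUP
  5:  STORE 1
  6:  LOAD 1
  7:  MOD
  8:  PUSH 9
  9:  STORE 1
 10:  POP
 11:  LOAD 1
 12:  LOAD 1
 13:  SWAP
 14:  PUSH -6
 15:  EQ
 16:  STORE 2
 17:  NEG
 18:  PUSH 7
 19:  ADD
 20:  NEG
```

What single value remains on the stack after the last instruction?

PUSH 9   9
POP      (empty)
PUSH 5   5
DUP      5 5
STORE 1  5
LOAD 1   5 5
MOD      0
PUSH 9   0 9
STORE 1  0
POP      (empty)
LOAD 1   9
LOAD 1   9 9
SWAP     9 9
PUSH -6  9 9 -6
EQ       9 0
STORE 2  9
NEG      -9
PUSH 7   -9 7
ADD      -2
NEG      2

2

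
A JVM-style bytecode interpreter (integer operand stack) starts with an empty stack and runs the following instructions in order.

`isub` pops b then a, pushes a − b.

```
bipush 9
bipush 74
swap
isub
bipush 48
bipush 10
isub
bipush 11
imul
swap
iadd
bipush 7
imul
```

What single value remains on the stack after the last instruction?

3381

bipush 9  -> 9
bipush 74 -> 9 74
swap      -> 74 9
isub      -> 65
bipush 48 -> 65 48
bipush 10 -> 65 48 10
isub      -> 65 38
bipush 11 -> 65 38 11
imul      -> 65 418
swap      -> 418 65
iadd      -> 483
bipush 7  -> 483 7
imul      -> 3381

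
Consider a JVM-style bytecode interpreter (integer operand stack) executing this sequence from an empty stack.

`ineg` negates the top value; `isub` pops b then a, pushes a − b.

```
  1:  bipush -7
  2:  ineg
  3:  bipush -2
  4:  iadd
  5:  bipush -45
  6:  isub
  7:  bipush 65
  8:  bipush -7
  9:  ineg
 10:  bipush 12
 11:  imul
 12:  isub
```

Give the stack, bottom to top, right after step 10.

bipush -7  -> [-7]
ineg       -> [7]
bipush -2  -> [7, -2]
iadd       -> [5]
bipush -45 -> [5, -45]
isub       -> [50]
bipush 65  -> [50, 65]
bipush -7  -> [50, 65, -7]
ineg       -> [50, 65, 7]
bipush 12  -> [50, 65, 7, 12]

[50, 65, 7, 12]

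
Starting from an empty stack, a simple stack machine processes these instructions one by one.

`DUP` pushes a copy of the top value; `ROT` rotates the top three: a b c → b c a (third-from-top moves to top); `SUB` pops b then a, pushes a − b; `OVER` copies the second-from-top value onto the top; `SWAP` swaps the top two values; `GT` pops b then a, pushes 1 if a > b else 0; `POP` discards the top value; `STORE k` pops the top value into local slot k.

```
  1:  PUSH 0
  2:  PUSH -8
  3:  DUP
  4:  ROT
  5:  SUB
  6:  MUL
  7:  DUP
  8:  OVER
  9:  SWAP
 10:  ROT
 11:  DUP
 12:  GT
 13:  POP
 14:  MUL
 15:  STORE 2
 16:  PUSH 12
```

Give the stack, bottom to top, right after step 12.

[64, 64, 0]

PUSH 0  → 0
PUSH -8 → 0 -8
DUP     → 0 -8 -8
ROT     → -8 -8 0
SUB     → -8 -8
MUL     → 64
DUP     → 64 64
OVER    → 64 64 64
SWAP    → 64 64 64
ROT     → 64 64 64
DUP     → 64 64 64 64
GT      → 64 64 0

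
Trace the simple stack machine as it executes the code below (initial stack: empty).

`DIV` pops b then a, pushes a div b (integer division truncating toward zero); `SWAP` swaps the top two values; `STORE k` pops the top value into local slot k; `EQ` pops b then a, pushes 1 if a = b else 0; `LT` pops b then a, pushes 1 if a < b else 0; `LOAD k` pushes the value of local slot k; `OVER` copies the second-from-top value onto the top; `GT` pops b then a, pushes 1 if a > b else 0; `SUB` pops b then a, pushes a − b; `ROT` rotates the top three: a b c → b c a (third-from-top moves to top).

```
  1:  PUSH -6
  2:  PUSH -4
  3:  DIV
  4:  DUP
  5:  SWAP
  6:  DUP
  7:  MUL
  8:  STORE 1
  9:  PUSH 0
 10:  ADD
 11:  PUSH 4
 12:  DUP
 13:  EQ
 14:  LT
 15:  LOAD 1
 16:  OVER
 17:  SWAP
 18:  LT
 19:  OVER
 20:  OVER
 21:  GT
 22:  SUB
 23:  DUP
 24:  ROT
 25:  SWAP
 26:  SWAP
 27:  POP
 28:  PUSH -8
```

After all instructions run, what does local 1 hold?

PUSH -6  [-6]
PUSH -4  [-6, -4]
DIV      [1]
DUP      [1, 1]
SWAP     [1, 1]
DUP      [1, 1, 1]
MUL      [1, 1]
STORE 1  [1]
PUSH 0   [1, 0]
ADD      [1]
PUSH 4   [1, 4]
DUP      [1, 4, 4]
EQ       [1, 1]
LT       [0]
LOAD 1   [0, 1]
OVER     [0, 1, 0]
SWAP     [0, 0, 1]
LT       [0, 1]
OVER     [0, 1, 0]
OVER     [0, 1, 0, 1]
GT       [0, 1, 0]
SUB      [0, 1]
DUP      [0, 1, 1]
ROT      [1, 1, 0]
SWAP     [1, 0, 1]
SWAP     [1, 1, 0]
POP      [1, 1]
PUSH -8  [1, 1, -8]

1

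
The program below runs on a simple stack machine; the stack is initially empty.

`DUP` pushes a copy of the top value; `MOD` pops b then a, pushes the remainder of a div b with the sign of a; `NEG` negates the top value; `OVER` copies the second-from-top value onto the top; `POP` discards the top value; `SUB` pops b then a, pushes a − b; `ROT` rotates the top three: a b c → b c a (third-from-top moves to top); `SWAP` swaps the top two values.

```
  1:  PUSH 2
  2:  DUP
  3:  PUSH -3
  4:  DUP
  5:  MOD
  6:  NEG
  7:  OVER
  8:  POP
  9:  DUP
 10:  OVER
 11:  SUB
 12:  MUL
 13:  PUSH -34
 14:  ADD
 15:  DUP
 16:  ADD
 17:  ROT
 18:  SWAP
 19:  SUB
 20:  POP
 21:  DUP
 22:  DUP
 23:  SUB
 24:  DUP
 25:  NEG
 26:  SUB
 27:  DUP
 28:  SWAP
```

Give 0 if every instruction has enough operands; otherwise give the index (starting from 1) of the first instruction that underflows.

PUSH 2   -> [2]
DUP      -> [2, 2]
PUSH -3  -> [2, 2, -3]
DUP      -> [2, 2, -3, -3]
MOD      -> [2, 2, 0]
NEG      -> [2, 2, 0]
OVER     -> [2, 2, 0, 2]
POP      -> [2, 2, 0]
DUP      -> [2, 2, 0, 0]
OVER     -> [2, 2, 0, 0, 0]
SUB      -> [2, 2, 0, 0]
MUL      -> [2, 2, 0]
PUSH -34 -> [2, 2, 0, -34]
ADD      -> [2, 2, -34]
DUP      -> [2, 2, -34, -34]
ADD      -> [2, 2, -68]
ROT      -> [2, -68, 2]
SWAP     -> [2, 2, -68]
SUB      -> [2, 70]
POP      -> [2]
DUP      -> [2, 2]
DUP      -> [2, 2, 2]
SUB      -> [2, 0]
DUP      -> [2, 0, 0]
NEG      -> [2, 0, 0]
SUB      -> [2, 0]
DUP      -> [2, 0, 0]
SWAP     -> [2, 0, 0]

0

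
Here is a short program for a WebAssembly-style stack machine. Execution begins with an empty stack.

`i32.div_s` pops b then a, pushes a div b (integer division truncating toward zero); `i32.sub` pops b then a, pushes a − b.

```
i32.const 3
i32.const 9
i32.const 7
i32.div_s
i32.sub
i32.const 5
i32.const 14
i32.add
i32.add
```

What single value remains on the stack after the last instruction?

i32.const 3   3
i32.const 9   3 9
i32.const 7   3 9 7
i32.div_s     3 1
i32.sub       2
i32.const 5   2 5
i32.const 14  2 5 14
i32.add       2 19
i32.add       21

21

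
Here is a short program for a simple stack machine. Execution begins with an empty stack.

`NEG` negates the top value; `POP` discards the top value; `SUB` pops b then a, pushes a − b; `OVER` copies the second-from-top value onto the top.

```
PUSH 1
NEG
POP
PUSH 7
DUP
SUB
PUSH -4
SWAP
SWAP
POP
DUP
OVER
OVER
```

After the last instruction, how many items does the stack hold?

4

PUSH 1  → 1
NEG     → -1
POP     → (empty)
PUSH 7  → 7
DUP     → 7 7
SUB     → 0
PUSH -4 → 0 -4
SWAP    → -4 0
SWAP    → 0 -4
POP     → 0
DUP     → 0 0
OVER    → 0 0 0
OVER    → 0 0 0 0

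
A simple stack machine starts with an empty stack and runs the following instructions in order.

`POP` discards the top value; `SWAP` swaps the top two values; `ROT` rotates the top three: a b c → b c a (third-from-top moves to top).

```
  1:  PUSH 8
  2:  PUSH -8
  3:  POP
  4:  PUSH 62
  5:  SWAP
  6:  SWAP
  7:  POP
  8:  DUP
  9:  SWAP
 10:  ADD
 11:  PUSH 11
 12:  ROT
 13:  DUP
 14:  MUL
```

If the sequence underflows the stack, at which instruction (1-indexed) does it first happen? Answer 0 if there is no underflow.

PUSH 8   8
PUSH -8  8 -8
POP      8
PUSH 62  8 62
SWAP     62 8
SWAP     8 62
POP      8
DUP      8 8
SWAP     8 8
ADD      16
PUSH 11  16 11
ROT  — needs 3 operands, stack has 2 → underflow

12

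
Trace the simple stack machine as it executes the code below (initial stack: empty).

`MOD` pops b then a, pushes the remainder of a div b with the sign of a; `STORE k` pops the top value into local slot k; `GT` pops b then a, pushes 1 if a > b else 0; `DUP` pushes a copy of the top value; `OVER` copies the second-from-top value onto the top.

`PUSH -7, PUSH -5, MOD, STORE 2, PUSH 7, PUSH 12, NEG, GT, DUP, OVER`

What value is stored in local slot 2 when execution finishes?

PUSH -7 : -7
PUSH -5 : -7 -5
MOD     : -2
STORE 2 : (empty)
PUSH 7  : 7
PUSH 12 : 7 12
NEG     : 7 -12
GT      : 1
DUP     : 1 1
OVER    : 1 1 1

-2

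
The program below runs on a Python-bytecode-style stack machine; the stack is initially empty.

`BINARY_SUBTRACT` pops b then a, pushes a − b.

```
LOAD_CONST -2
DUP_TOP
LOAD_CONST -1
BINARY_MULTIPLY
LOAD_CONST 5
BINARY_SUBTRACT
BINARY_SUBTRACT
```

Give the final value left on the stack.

1

LOAD_CONST -2   → [-2]
DUP_TOP         → [-2, -2]
LOAD_CONST -1   → [-2, -2, -1]
BINARY_MULTIPLY → [-2, 2]
LOAD_CONST 5    → [-2, 2, 5]
BINARY_SUBTRACT → [-2, -3]
BINARY_SUBTRACT → [1]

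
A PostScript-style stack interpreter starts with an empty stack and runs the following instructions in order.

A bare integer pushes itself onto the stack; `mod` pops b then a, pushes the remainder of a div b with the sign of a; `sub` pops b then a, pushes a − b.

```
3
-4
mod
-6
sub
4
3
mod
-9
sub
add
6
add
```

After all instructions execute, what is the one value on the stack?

25

3   → [3]
-4  → [3, -4]
mod → [3]
-6  → [3, -6]
sub → [9]
4   → [9, 4]
3   → [9, 4, 3]
mod → [9, 1]
-9  → [9, 1, -9]
sub → [9, 10]
add → [19]
6   → [19, 6]
add → [25]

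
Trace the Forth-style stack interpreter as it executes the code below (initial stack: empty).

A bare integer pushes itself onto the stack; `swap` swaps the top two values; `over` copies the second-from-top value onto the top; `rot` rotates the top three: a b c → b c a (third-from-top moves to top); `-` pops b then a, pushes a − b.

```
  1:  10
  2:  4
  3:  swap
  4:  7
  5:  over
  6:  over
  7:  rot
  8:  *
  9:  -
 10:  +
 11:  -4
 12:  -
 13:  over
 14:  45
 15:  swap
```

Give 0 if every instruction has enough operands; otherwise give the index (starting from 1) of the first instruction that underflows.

0

10    [10]
4     [10, 4]
swap  [4, 10]
7     [4, 10, 7]
over  [4, 10, 7, 10]
over  [4, 10, 7, 10, 7]
rot   [4, 10, 10, 7, 7]
*     [4, 10, 10, 49]
-     [4, 10, -39]
+     [4, -29]
-4    [4, -29, -4]
-     [4, -25]
over  [4, -25, 4]
45    [4, -25, 4, 45]
swap  [4, -25, 45, 4]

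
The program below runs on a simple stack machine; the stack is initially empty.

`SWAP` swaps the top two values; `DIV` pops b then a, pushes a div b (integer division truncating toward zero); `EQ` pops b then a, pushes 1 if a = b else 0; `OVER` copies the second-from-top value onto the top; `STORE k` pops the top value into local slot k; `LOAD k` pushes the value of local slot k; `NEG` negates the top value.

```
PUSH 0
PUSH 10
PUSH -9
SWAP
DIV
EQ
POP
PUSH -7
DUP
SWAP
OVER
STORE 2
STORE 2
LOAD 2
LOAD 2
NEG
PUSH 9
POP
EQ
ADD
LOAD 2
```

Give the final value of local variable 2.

-7

PUSH 0  -> [0]
PUSH 10 -> [0, 10]
PUSH -9 -> [0, 10, -9]
SWAP    -> [0, -9, 10]
DIV     -> [0, 0]
EQ      -> [1]
POP     -> []
PUSH -7 -> [-7]
DUP     -> [-7, -7]
SWAP    -> [-7, -7]
OVER    -> [-7, -7, -7]
STORE 2 -> [-7, -7]
STORE 2 -> [-7]
LOAD 2  -> [-7, -7]
LOAD 2  -> [-7, -7, -7]
NEG     -> [-7, -7, 7]
PUSH 9  -> [-7, -7, 7, 9]
POP     -> [-7, -7, 7]
EQ      -> [-7, 0]
ADD     -> [-7]
LOAD 2  -> [-7, -7]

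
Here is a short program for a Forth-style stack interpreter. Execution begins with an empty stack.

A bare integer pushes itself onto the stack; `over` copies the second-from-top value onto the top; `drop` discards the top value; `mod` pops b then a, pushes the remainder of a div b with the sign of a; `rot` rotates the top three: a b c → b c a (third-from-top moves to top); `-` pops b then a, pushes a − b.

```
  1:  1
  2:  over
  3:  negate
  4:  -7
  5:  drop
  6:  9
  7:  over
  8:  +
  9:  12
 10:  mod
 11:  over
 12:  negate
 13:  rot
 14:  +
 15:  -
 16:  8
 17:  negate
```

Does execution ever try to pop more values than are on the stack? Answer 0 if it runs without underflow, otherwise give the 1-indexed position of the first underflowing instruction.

2

1  [1]
over  — needs 2 operands, stack has 1 → underflow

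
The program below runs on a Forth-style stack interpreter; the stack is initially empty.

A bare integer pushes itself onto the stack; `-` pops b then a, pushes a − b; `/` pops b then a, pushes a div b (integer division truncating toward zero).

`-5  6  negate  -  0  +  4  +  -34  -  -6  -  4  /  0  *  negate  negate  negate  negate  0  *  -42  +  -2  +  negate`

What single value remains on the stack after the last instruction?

44

-5     → -5
6      → -5 6
negate → -5 -6
-      → 1
0      → 1 0
+      → 1
4      → 1 4
+      → 5
-34    → 5 -34
-      → 39
-6     → 39 -6
-      → 45
4      → 45 4
/      → 11
0      → 11 0
*      → 0
negate → 0
negate → 0
negate → 0
negate → 0
0      → 0 0
*      → 0
-42    → 0 -42
+      → -42
-2     → -42 -2
+      → -44
negate → 44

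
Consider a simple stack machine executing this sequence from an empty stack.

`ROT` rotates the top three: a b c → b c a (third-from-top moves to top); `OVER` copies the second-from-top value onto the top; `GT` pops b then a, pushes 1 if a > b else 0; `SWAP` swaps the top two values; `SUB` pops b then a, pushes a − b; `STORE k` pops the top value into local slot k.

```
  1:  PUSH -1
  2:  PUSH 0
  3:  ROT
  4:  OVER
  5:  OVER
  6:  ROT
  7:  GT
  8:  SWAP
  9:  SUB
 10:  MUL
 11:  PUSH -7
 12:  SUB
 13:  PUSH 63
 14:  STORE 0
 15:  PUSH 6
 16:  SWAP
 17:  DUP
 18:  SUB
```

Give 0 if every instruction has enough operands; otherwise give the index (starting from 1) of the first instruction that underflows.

3

PUSH -1 -> [-1]
PUSH 0  -> [-1, 0]
ROT  — needs 3 operands, stack has 2 → underflow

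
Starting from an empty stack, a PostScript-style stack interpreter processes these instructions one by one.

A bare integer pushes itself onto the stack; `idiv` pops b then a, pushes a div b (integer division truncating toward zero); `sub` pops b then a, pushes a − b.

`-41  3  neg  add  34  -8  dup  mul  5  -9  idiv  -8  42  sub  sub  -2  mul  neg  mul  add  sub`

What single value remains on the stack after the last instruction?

-6478

-41   -41
3     -41 3
neg   -41 -3
add   -44
34    -44 34
-8    -44 34 -8
dup   -44 34 -8 -8
mul   -44 34 64
5     -44 34 64 5
-9    -44 34 64 5 -9
idiv  -44 34 64 0
-8    -44 34 64 0 -8
42    -44 34 64 0 -8 42
sub   -44 34 64 0 -50
sub   -44 34 64 50
-2    -44 34 64 50 -2
mul   -44 34 64 -100
neg   -44 34 64 100
mul   -44 34 6400
add   -44 6434
sub   -6478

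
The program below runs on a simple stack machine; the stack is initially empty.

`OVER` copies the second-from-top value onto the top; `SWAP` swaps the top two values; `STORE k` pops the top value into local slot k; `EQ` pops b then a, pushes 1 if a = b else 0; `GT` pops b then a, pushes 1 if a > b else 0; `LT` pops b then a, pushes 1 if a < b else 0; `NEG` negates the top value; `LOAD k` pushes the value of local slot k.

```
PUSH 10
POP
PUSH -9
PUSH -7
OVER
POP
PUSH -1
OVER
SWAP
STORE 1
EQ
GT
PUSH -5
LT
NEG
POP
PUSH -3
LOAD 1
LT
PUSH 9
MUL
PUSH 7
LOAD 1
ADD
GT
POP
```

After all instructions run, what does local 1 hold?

-1

PUSH 10 -> [10]
POP     -> []
PUSH -9 -> [-9]
PUSH -7 -> [-9, -7]
OVER    -> [-9, -7, -9]
POP     -> [-9, -7]
PUSH -1 -> [-9, -7, -1]
OVER    -> [-9, -7, -1, -7]
SWAP    -> [-9, -7, -7, -1]
STORE 1 -> [-9, -7, -7]
EQ      -> [-9, 1]
GT      -> [0]
PUSH -5 -> [0, -5]
LT      -> [0]
NEG     -> [0]
POP     -> []
PUSH -3 -> [-3]
LOAD 1  -> [-3, -1]
LT      -> [1]
PUSH 9  -> [1, 9]
MUL     -> [9]
PUSH 7  -> [9, 7]
LOAD 1  -> [9, 7, -1]
ADD     -> [9, 6]
GT      -> [1]
POP     -> []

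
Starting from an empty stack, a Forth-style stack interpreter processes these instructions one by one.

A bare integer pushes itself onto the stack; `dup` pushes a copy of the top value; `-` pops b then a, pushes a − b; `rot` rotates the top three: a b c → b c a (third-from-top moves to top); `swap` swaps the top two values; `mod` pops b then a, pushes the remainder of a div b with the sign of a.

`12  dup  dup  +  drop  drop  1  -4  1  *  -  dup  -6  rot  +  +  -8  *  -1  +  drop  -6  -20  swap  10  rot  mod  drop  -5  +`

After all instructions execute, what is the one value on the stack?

12   → [12]
dup  → [12, 12]
dup  → [12, 12, 12]
+    → [12, 24]
drop → [12]
drop → []
1    → [1]
-4   → [1, -4]
1    → [1, -4, 1]
*    → [1, -4]
-    → [5]
dup  → [5, 5]
-6   → [5, 5, -6]
rot  → [5, -6, 5]
+    → [5, -1]
+    → [4]
-8   → [4, -8]
*    → [-32]
-1   → [-32, -1]
+    → [-33]
drop → []
-6   → [-6]
-20  → [-6, -20]
swap → [-20, -6]
10   → [-20, -6, 10]
rot  → [-6, 10, -20]
mod  → [-6, 10]
drop → [-6]
-5   → [-6, -5]
+    → [-11]

-11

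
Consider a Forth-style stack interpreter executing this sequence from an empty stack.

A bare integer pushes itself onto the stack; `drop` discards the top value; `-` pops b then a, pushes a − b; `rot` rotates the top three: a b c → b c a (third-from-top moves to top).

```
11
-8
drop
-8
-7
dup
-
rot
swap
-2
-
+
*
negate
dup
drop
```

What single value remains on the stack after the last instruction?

104

11     -> 11
-8     -> 11 -8
drop   -> 11
-8     -> 11 -8
-7     -> 11 -8 -7
dup    -> 11 -8 -7 -7
-      -> 11 -8 0
rot    -> -8 0 11
swap   -> -8 11 0
-2     -> -8 11 0 -2
-      -> -8 11 2
+      -> -8 13
*      -> -104
negate -> 104
dup    -> 104 104
drop   -> 104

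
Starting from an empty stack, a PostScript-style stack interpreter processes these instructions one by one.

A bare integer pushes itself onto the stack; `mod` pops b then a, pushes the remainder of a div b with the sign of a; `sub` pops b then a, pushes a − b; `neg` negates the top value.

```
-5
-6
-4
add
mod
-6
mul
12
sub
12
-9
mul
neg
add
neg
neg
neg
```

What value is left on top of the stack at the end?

-126

-5  : [-5]
-6  : [-5, -6]
-4  : [-5, -6, -4]
add : [-5, -10]
mod : [-5]
-6  : [-5, -6]
mul : [30]
12  : [30, 12]
sub : [18]
12  : [18, 12]
-9  : [18, 12, -9]
mul : [18, -108]
neg : [18, 108]
add : [126]
neg : [-126]
neg : [126]
neg : [-126]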